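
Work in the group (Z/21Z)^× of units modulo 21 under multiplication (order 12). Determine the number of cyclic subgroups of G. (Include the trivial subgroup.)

8

Group the elements of G by the cyclic subgroup they generate; each cyclic subgroup of order d accounts for φ(d) elements.
Cyclic subgroups by order — order 1: 1; order 2: 3; order 3: 1; order 6: 3.
Total: 8.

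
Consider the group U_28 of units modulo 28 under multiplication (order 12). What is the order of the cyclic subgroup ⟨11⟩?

6

Compute successive powers of 11 mod 28: 11, 9, 15, 25, 23, 1; 11^6 ≡ 1 (mod 28).
So |⟨11⟩| = 6.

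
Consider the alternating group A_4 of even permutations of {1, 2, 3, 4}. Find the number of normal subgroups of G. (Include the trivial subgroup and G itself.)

3

G has 10 subgroups. Checking conjugation-invariance by order — order 1: 1/1 normal; order 2: 0/3 normal; order 3: 0/4 normal; order 4: 1/1 normal; order 12: 1/1 normal.
Total normal subgroups: 3.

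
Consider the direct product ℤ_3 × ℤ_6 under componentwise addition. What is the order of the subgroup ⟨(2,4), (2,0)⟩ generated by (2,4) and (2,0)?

9

|⟨(2,4)⟩| = 3 and |⟨(2,0)⟩| = 3, so |H| is a multiple of lcm(3, 3) = 3 and divides |G| = 18.
Closing under the operation: H = {(0,0), (0,2), (0,4), (1,0), (1,2), (1,4), (2,0), (2,2), (2,4)}, so |H| = 9.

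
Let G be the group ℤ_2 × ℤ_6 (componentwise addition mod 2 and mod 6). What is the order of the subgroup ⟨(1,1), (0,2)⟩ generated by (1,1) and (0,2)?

|⟨(1,1)⟩| = 6 and |⟨(0,2)⟩| = 3, so |H| is a multiple of lcm(6, 3) = 6 and divides |G| = 12.
Closing under the operation: H = {(0,0), (0,2), (0,4), (1,1), (1,3), (1,5)}, so |H| = 6.

6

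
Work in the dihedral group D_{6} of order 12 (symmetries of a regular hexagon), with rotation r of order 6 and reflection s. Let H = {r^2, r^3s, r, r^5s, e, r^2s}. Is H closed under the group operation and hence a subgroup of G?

r ∈ H but its inverse r^5 ∉ H, so H is not a subgroup.

No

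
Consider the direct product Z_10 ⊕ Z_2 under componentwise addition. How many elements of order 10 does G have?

An element (a,b) has order lcm(ord(a), ord(b)); count pairs with lcm equal to 10.
Enumerating gives 12 such elements.

12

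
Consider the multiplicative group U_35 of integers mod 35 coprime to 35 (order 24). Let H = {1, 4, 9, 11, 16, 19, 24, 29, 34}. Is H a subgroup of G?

|H| = 9 does not divide |G| = 24, so by Lagrange H is not a subgroup.

No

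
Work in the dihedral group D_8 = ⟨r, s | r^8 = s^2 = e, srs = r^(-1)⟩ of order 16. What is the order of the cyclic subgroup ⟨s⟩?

2

Computing powers of s: the smallest k with (s)^k = e is k = 2.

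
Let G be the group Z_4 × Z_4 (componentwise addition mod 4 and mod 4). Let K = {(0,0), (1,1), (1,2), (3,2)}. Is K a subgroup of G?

(1,1) ∈ K but its inverse (3,3) ∉ K, so K is not a subgroup.

No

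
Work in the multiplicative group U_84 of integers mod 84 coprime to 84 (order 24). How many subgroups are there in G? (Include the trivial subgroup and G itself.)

32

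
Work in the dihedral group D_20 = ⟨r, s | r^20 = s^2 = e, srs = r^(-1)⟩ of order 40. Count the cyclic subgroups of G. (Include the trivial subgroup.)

26

Each element a generates a cyclic subgroup ⟨a⟩; distinct elements may generate the same one (a cyclic group of order d has φ(d) generators).
Cyclic subgroups by order — order 1: 1; order 2: 21; order 4: 1; order 5: 1; order 10: 1; order 20: 1.
Total: 26.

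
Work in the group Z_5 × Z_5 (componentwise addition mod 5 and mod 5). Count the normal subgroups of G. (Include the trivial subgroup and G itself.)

G is abelian, so every subgroup is normal.
G has 8 subgroups in total, hence 8 normal subgroups.

8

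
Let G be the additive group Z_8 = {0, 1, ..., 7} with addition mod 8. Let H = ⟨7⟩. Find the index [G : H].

1

|⟨7⟩| = 8 and |G| = 8.
By Lagrange, [G : H] = |G|/|H| = 8/8 = 1.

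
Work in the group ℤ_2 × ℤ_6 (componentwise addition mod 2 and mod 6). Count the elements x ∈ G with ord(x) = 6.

6

An element (a,b) has order lcm(ord(a), ord(b)); count pairs with lcm equal to 6.
Enumerating gives 6 such elements.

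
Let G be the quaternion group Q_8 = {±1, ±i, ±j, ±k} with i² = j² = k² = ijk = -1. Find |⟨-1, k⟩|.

|⟨-1⟩| = 2 and |⟨k⟩| = 4, so |H| is a multiple of lcm(2, 4) = 4 and divides |G| = 8.
Closing under the operation: H = {1, -1, k, -k}, so |H| = 4.

4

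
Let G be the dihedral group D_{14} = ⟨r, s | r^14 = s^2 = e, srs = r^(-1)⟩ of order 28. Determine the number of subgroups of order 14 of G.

3

|G| = 28 and 14 | 28, so subgroups of order 14 are possible by Lagrange.
The subgroups of order 14 are: {e, r, r^2, r^3, r^4, r^5, r^6, r^7, r^8, r^9, r^10, r^11, r^12, r^13}; {e, r^2, r^4, r^6, r^8, r^10, r^12, s, r^2s, r^4s, r^6s, r^8s, r^10s, r^12s}; {e, r^2, r^4, r^6, r^8, r^10, r^12, rs, r^3s, r^5s, r^7s, r^9s, r^11s, r^13s}.
So G has 3 subgroups of order 14.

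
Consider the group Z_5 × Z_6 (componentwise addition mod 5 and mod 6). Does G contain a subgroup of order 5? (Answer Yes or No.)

Yes

5 | 30. A subgroup of order 5 is {(0,0), (1,0), (2,0), (3,0), (4,0)}.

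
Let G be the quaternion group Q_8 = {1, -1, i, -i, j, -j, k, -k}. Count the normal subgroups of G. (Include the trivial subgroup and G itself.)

6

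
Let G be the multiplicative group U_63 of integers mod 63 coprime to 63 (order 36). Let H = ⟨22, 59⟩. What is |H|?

|⟨22⟩| = 3 and |⟨59⟩| = 6, so |H| is a multiple of lcm(3, 6) = 6 and divides |G| = 36.
Closing under the operation: H = {1, 4, 5, 16, 17, 20, 22, 25, 26, 37, 38, 41, 43, 46, 47, 58, 59, 62}, so |H| = 18.

18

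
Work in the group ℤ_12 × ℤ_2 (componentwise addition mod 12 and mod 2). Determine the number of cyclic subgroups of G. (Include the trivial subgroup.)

12

Each element a generates a cyclic subgroup ⟨a⟩; distinct elements may generate the same one (a cyclic group of order d has φ(d) generators).
Cyclic subgroups by order — order 1: 1; order 2: 3; order 3: 1; order 4: 2; order 6: 3; order 12: 2.
Total: 12.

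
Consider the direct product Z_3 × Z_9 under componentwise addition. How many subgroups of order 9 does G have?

4

|G| = 27 and 9 | 27, so subgroups of order 9 are possible by Lagrange.
The subgroups of order 9 are: {(0,0), (0,1), (0,2), (0,3), (0,4), (0,5), (0,6), (0,7), (0,8)}; {(0,0), (0,3), (0,6), (1,0), (1,3), (1,6), (2,0), (2,3), (2,6)}; {(0,0), (0,3), (0,6), (1,1), (1,4), (1,7), (2,2), (2,5), (2,8)}; {(0,0), (0,3), (0,6), (1,2), (1,5), (1,8), (2,1), (2,4), (2,7)}.
So G has 4 subgroups of order 9.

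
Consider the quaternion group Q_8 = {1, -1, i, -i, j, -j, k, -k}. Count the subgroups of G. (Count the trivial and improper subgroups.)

6

|G| = 8, so by Lagrange every subgroup order divides 8. Divisors: 1, 2, 4, 8.
Subgroups by order — order 1: 1; order 2: 1; order 4: 3; order 8: 1.
Total: 1 + 1 + 3 + 1 = 6.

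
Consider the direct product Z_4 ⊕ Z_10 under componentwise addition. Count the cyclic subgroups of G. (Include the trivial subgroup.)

12

A cyclic subgroup of order d is generated by each of its φ(d) elements of order d, so the cyclic subgroups of order d number (#elements of order d)/φ(d).
Cyclic subgroups by order — order 1: 1; order 2: 3; order 4: 2; order 5: 1; order 10: 3; order 20: 2.
Total: 12.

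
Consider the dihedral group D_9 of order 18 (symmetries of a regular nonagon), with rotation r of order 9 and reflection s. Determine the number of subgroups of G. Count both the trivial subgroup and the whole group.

|G| = 18, so by Lagrange every subgroup order divides 18. Divisors: 1, 2, 3, 6, 9, 18.
Subgroups by order — order 1: 1; order 2: 9; order 3: 1; order 6: 3; order 9: 1; order 18: 1.
Total: 1 + 9 + 1 + 3 + 1 + 1 = 16.

16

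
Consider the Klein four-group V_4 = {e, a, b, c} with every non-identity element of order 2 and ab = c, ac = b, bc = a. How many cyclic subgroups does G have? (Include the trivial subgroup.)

A cyclic subgroup of order d is generated by each of its φ(d) elements of order d, so the cyclic subgroups of order d number (#elements of order d)/φ(d).
Cyclic subgroups by order — order 1: 1; order 2: 3.
Total: 4.

4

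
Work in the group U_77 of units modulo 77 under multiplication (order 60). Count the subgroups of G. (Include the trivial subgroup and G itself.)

20

|G| = 60, so by Lagrange every subgroup order divides 60. Divisors: 1, 2, 3, 4, 5, 6, 10, 12, 15, 20, 30, 60.
Subgroups by order — order 1: 1; order 2: 3; order 3: 1; order 4: 1; order 5: 1; order 6: 3; order 10: 3; order 12: 1; order 15: 1; order 20: 1; order 30: 3; order 60: 1.
Total: 1 + 3 + 1 + 1 + 1 + 3 + 3 + 1 + 1 + 1 + 3 + 1 = 20.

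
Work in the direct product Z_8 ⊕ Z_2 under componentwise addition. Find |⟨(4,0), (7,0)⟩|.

|⟨(4,0)⟩| = 2 and |⟨(7,0)⟩| = 8, so |H| is a multiple of lcm(2, 8) = 8 and divides |G| = 16.
Closing under the operation: H = {(0,0), (1,0), (2,0), (3,0), (4,0), (5,0), (6,0), (7,0)}, so |H| = 8.

8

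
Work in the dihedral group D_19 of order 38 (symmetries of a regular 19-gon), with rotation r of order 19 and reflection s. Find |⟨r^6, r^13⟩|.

|⟨r^6⟩| = 19 and |⟨r^13⟩| = 19, so |H| is a multiple of lcm(19, 19) = 19 and divides |G| = 38.
Closing under the operation: H = {e, r, r^2, r^3, r^4, r^5, r^6, r^7, r^8, r^9, r^10, r^11, r^12, r^13, r^14, r^15, r^16, r^17, r^18}, so |H| = 19.

19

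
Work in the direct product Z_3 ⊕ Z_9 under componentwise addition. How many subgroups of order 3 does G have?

|G| = 27 and 3 | 27, so subgroups of order 3 are possible by Lagrange.
The subgroups of order 3 are: {(0,0), (0,3), (0,6)}; {(0,0), (1,0), (2,0)}; {(0,0), (1,3), (2,6)}; {(0,0), (1,6), (2,3)}.
So G has 4 subgroups of order 3.

4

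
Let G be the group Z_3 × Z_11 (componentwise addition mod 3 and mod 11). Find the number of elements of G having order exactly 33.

20

An element (a,b) has order lcm(ord(a), ord(b)); count pairs with lcm equal to 33.
Enumerating gives 20 such elements.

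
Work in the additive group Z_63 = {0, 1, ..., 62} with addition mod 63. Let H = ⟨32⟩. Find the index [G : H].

1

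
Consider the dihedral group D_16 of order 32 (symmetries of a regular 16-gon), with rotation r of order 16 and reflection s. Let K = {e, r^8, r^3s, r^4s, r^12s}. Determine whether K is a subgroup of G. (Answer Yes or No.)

|K| = 5 does not divide |G| = 32, so by Lagrange K is not a subgroup.

No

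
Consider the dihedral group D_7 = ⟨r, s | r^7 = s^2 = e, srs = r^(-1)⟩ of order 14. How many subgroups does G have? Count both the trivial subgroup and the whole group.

10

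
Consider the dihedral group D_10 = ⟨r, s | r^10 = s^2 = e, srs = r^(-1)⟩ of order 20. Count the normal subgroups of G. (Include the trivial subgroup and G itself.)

G has 22 subgroups. Checking conjugation-invariance by order — order 1: 1/1 normal; order 2: 1/11 normal; order 4: 0/5 normal; order 5: 1/1 normal; order 10: 3/3 normal; order 20: 1/1 normal.
Total normal subgroups: 7.

7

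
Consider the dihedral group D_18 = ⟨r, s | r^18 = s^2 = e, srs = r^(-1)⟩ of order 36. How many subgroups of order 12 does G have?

3

|G| = 36 and 12 | 36, so subgroups of order 12 are possible by Lagrange.
The subgroups of order 12 are: {e, r^3, r^6, r^9, r^12, r^15, rs, r^4s, r^7s, r^10s, r^13s, r^16s}; {e, r^3, r^6, r^9, r^12, r^15, r^2s, r^5s, r^8s, r^11s, r^14s, r^17s}; {e, r^3, r^6, r^9, r^12, r^15, s, r^3s, r^6s, r^9s, r^12s, r^15s}.
So G has 3 subgroups of order 12.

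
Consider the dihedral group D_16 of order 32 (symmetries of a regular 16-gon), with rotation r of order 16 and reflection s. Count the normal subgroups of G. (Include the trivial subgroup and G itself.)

8

G has 36 subgroups. Checking conjugation-invariance by order — order 1: 1/1 normal; order 2: 1/17 normal; order 4: 1/9 normal; order 8: 1/5 normal; order 16: 3/3 normal; order 32: 1/1 normal.
Total normal subgroups: 8.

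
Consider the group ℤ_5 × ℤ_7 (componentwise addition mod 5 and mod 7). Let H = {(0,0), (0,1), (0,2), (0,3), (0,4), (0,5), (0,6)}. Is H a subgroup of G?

Yes

|H| = 7 divides |G| = 35, consistent with Lagrange.
H contains the identity, every element's inverse is in H, and H is closed under +: it is a subgroup.
In fact H = ⟨(0,1)⟩.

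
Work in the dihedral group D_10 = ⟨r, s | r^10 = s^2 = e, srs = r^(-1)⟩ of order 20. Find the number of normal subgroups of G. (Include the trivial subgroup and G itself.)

7

G has 22 subgroups. Checking conjugation-invariance by order — order 1: 1/1 normal; order 2: 1/11 normal; order 4: 0/5 normal; order 5: 1/1 normal; order 10: 3/3 normal; order 20: 1/1 normal.
Total normal subgroups: 7.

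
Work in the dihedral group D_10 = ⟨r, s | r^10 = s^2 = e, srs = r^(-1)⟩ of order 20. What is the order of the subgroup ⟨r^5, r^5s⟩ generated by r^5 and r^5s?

|⟨r^5⟩| = 2 and |⟨r^5s⟩| = 2, so |H| is a multiple of lcm(2, 2) = 2 and divides |G| = 20.
Closing under the operation: H = {e, r^5, s, r^5s}, so |H| = 4.

4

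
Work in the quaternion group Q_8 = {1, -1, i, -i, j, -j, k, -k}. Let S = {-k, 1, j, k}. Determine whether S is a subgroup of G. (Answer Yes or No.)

No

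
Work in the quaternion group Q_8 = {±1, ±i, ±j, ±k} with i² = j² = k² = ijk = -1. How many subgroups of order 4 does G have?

3

|G| = 8 and 4 | 8, so subgroups of order 4 are possible by Lagrange.
The subgroups of order 4 are: {1, -1, i, -i}; {1, -1, j, -j}; {1, -1, k, -k}.
So G has 3 subgroups of order 4.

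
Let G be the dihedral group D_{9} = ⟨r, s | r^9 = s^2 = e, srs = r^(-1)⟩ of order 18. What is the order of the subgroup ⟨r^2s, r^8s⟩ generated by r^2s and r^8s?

|⟨r^2s⟩| = 2 and |⟨r^8s⟩| = 2, so |H| is a multiple of lcm(2, 2) = 2 and divides |G| = 18.
Closing under the operation: H = {e, r^3, r^6, r^2s, r^5s, r^8s}, so |H| = 6.

6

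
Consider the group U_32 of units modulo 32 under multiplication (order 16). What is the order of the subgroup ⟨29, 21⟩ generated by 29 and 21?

8

|⟨29⟩| = 8 and |⟨21⟩| = 8, so |H| is a multiple of lcm(8, 8) = 8 and divides |G| = 16.
Closing under the operation: H = {1, 5, 9, 13, 17, 21, 25, 29}, so |H| = 8.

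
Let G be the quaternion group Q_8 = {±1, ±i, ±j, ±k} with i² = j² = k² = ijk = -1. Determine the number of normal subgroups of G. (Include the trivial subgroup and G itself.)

G has 6 subgroups. Checking conjugation-invariance by order — order 1: 1/1 normal; order 2: 1/1 normal; order 4: 3/3 normal; order 8: 1/1 normal.
Total normal subgroups: 6.

6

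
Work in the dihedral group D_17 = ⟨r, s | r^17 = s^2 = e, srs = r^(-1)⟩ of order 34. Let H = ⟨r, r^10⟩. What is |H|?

17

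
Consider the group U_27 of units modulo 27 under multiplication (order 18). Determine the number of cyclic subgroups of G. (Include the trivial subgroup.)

6

Group the elements of G by the cyclic subgroup they generate; each cyclic subgroup of order d accounts for φ(d) elements.
Cyclic subgroups by order — order 1: 1; order 2: 1; order 3: 1; order 6: 1; order 9: 1; order 18: 1.
Total: 6.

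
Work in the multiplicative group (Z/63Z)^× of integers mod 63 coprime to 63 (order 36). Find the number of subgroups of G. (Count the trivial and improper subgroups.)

30

|G| = 36, so by Lagrange every subgroup order divides 36. Divisors: 1, 2, 3, 4, 6, 9, 12, 18, 36.
Subgroups by order — order 1: 1; order 2: 3; order 3: 4; order 4: 1; order 6: 12; order 9: 1; order 12: 4; order 18: 3; order 36: 1.
Total: 1 + 3 + 4 + 1 + 12 + 1 + 4 + 3 + 1 = 30.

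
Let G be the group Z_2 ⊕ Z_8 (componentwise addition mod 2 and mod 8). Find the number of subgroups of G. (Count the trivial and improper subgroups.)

|G| = 16, so by Lagrange every subgroup order divides 16. Divisors: 1, 2, 4, 8, 16.
Subgroups by order — order 1: 1; order 2: 3; order 4: 3; order 8: 3; order 16: 1.
Total: 1 + 3 + 3 + 3 + 1 = 11.

11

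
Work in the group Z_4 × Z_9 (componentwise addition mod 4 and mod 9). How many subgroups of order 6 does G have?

1

|G| = 36 and 6 | 36, so subgroups of order 6 are possible by Lagrange.
The subgroups of order 6 are: {(0,0), (0,3), (0,6), (2,0), (2,3), (2,6)}.
So G has 1 subgroup of order 6.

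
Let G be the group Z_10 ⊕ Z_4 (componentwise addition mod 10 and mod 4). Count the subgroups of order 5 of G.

1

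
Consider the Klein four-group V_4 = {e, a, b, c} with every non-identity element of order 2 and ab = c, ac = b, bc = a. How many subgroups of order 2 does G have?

|G| = 4 and 2 | 4, so subgroups of order 2 are possible by Lagrange.
The subgroups of order 2 are: {e, a}; {e, b}; {e, c}.
So G has 3 subgroups of order 2.

3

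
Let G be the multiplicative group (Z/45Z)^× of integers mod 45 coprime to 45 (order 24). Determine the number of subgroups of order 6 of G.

|G| = 24 and 6 | 24, so subgroups of order 6 are possible by Lagrange.
The subgroups of order 6 are: {1, 11, 16, 26, 31, 41}; {1, 14, 16, 29, 31, 44}; {1, 4, 16, 19, 31, 34}.
So G has 3 subgroups of order 6.

3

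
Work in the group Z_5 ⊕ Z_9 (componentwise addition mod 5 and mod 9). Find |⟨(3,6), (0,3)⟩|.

15

|⟨(3,6)⟩| = 15 and |⟨(0,3)⟩| = 3, so |H| is a multiple of lcm(15, 3) = 15 and divides |G| = 45.
Closing under the operation: H = {(0,0), (0,3), (0,6), (1,0), (1,3), (1,6), (2,0), (2,3), (2,6), (3,0), (3,3), (3,6), (4,0), (4,3), (4,6)}, so |H| = 15.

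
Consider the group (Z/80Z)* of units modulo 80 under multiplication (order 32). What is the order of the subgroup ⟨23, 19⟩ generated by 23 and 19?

16

|⟨23⟩| = 4 and |⟨19⟩| = 4, so |H| is a multiple of lcm(4, 4) = 4 and divides |G| = 32.
Closing under the operation: H = {1, 7, 9, 11, 13, 19, 23, 37, 41, 47, 49, 51, 53, 59, 63, 77}, so |H| = 16.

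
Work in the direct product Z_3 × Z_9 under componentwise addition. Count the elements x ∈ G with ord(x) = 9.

An element (a,b) has order lcm(ord(a), ord(b)); count pairs with lcm equal to 9.
Enumerating gives 18 such elements.

18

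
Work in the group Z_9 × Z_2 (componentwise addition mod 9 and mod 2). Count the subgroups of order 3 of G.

|G| = 18 and 3 | 18, so subgroups of order 3 are possible by Lagrange.
The subgroups of order 3 are: {(0,0), (3,0), (6,0)}.
So G has 1 subgroup of order 3.

1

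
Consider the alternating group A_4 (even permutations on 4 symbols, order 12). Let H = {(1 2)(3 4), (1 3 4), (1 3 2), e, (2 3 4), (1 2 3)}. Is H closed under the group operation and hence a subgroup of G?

No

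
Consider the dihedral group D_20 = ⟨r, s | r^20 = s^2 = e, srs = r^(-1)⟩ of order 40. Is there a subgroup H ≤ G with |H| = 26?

No

26 does not divide |G| = 40, so by Lagrange no subgroup of order 26 exists.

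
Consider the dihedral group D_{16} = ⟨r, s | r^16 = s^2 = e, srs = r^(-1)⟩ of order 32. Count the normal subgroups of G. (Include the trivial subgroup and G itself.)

8

G has 36 subgroups. Checking conjugation-invariance by order — order 1: 1/1 normal; order 2: 1/17 normal; order 4: 1/9 normal; order 8: 1/5 normal; order 16: 3/3 normal; order 32: 1/1 normal.
Total normal subgroups: 8.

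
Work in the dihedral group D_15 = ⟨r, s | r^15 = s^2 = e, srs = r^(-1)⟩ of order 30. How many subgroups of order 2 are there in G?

15

|G| = 30 and 2 | 30, so subgroups of order 2 are possible by Lagrange.
The subgroups of order 2 are: {e, r^10s}; {e, r^11s}; {e, r^12s}; {e, r^13s}; … (15 in all).
So G has 15 subgroups of order 2.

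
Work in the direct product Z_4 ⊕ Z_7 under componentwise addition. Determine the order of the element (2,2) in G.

14

The order of (2,2) in Z_4 × Z_7 is lcm(ord(2) in Z_4, ord(2) in Z_7).
ord(2) = 2 and ord(2) = 7, so |⟨(2,2)⟩| = lcm(2, 7) = 14.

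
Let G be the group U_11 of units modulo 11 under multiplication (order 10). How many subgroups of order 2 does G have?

1

|G| = 10 and 2 | 10, so subgroups of order 2 are possible by Lagrange.
The subgroups of order 2 are: {1, 10}.
So G has 1 subgroup of order 2.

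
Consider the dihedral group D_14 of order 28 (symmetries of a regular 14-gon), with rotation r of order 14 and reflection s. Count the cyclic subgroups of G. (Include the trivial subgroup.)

18

Group the elements of G by the cyclic subgroup they generate; each cyclic subgroup of order d accounts for φ(d) elements.
Cyclic subgroups by order — order 1: 1; order 2: 15; order 7: 1; order 14: 1.
Total: 18.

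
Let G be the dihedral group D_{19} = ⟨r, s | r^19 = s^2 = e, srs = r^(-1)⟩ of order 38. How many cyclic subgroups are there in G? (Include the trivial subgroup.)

Group the elements of G by the cyclic subgroup they generate; each cyclic subgroup of order d accounts for φ(d) elements.
Cyclic subgroups by order — order 1: 1; order 2: 19; order 19: 1.
Total: 21.

21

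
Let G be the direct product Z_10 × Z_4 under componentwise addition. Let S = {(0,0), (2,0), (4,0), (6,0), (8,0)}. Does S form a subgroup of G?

Yes

|S| = 5 divides |G| = 40, consistent with Lagrange.
S contains the identity, every element's inverse is in S, and S is closed under +: it is a subgroup.
In fact S = ⟨(4,0)⟩.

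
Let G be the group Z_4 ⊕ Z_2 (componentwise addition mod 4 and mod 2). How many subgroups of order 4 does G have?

3

|G| = 8 and 4 | 8, so subgroups of order 4 are possible by Lagrange.
The subgroups of order 4 are: {(0,0), (0,1), (2,0), (2,1)}; {(0,0), (1,0), (2,0), (3,0)}; {(0,0), (1,1), (2,0), (3,1)}.
So G has 3 subgroups of order 4.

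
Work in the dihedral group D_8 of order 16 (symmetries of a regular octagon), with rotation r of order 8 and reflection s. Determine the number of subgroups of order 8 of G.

|G| = 16 and 8 | 16, so subgroups of order 8 are possible by Lagrange.
The subgroups of order 8 are: {e, r, r^2, r^3, r^4, r^5, r^6, r^7}; {e, r^2, r^4, r^6, s, r^2s, r^4s, r^6s}; {e, r^2, r^4, r^6, rs, r^3s, r^5s, r^7s}.
So G has 3 subgroups of order 8.

3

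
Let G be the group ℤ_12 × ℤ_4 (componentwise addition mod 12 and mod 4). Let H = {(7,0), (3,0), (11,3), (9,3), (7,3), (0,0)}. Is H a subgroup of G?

No

(3,0) ∈ H but its inverse (9,0) ∉ H, so H is not a subgroup.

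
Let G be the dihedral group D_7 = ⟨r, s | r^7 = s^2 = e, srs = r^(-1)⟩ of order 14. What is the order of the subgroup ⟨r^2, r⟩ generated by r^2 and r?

7

|⟨r^2⟩| = 7 and |⟨r⟩| = 7, so |H| is a multiple of lcm(7, 7) = 7 and divides |G| = 14.
Closing under the operation: H = {e, r, r^2, r^3, r^4, r^5, r^6}, so |H| = 7.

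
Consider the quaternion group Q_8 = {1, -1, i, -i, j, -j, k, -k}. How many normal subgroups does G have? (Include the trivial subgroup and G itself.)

G has 6 subgroups. Checking conjugation-invariance by order — order 1: 1/1 normal; order 2: 1/1 normal; order 4: 3/3 normal; order 8: 1/1 normal.
Total normal subgroups: 6.

6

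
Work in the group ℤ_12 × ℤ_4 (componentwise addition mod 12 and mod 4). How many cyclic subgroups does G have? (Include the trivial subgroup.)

Group the elements of G by the cyclic subgroup they generate; each cyclic subgroup of order d accounts for φ(d) elements.
Cyclic subgroups by order — order 1: 1; order 2: 3; order 3: 1; order 4: 6; order 6: 3; order 12: 6.
Total: 20.

20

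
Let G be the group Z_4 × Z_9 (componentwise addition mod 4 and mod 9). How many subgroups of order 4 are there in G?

|G| = 36 and 4 | 36, so subgroups of order 4 are possible by Lagrange.
The subgroups of order 4 are: {(0,0), (1,0), (2,0), (3,0)}.
So G has 1 subgroup of order 4.

1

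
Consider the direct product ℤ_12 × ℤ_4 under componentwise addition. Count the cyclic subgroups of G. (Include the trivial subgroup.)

Group the elements of G by the cyclic subgroup they generate; each cyclic subgroup of order d accounts for φ(d) elements.
Cyclic subgroups by order — order 1: 1; order 2: 3; order 3: 1; order 4: 6; order 6: 3; order 12: 6.
Total: 20.

20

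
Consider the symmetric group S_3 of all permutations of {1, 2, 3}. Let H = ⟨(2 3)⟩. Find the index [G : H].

|⟨(2 3)⟩| = 2 and |G| = 6.
By Lagrange, [G : H] = |G|/|H| = 6/2 = 3.

3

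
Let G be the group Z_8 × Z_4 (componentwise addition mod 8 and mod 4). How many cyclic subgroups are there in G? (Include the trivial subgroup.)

A cyclic subgroup of order d is generated by each of its φ(d) elements of order d, so the cyclic subgroups of order d number (#elements of order d)/φ(d).
Cyclic subgroups by order — order 1: 1; order 2: 3; order 4: 6; order 8: 4.
Total: 14.

14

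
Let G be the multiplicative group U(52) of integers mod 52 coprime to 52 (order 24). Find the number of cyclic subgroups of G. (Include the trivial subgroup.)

Each element a generates a cyclic subgroup ⟨a⟩; distinct elements may generate the same one (a cyclic group of order d has φ(d) generators).
Cyclic subgroups by order — order 1: 1; order 2: 3; order 3: 1; order 4: 2; order 6: 3; order 12: 2.
Total: 12.

12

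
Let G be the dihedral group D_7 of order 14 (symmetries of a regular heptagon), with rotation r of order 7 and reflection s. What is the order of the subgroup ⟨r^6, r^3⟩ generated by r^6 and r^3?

|⟨r^6⟩| = 7 and |⟨r^3⟩| = 7, so |H| is a multiple of lcm(7, 7) = 7 and divides |G| = 14.
Closing under the operation: H = {e, r, r^2, r^3, r^4, r^5, r^6}, so |H| = 7.

7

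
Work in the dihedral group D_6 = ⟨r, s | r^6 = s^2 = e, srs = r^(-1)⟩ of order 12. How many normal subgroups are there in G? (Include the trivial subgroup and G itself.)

G has 16 subgroups. Checking conjugation-invariance by order — order 1: 1/1 normal; order 2: 1/7 normal; order 3: 1/1 normal; order 4: 0/3 normal; order 6: 3/3 normal; order 12: 1/1 normal.
Total normal subgroups: 7.

7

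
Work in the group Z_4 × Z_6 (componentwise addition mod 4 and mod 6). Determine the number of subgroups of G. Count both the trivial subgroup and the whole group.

|G| = 24, so by Lagrange every subgroup order divides 24. Divisors: 1, 2, 3, 4, 6, 8, 12, 24.
Subgroups by order — order 1: 1; order 2: 3; order 3: 1; order 4: 3; order 6: 3; order 8: 1; order 12: 3; order 24: 1.
Total: 1 + 3 + 1 + 3 + 3 + 1 + 3 + 1 = 16.

16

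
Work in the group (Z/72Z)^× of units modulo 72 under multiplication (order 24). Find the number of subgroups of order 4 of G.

7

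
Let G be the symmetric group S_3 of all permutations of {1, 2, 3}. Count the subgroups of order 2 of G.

|G| = 6 and 2 | 6, so subgroups of order 2 are possible by Lagrange.
The subgroups of order 2 are: {e, (1 2)}; {e, (1 3)}; {e, (2 3)}.
So G has 3 subgroups of order 2.

3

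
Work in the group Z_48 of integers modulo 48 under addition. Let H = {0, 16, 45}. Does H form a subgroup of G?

16 ∈ H but its inverse 32 ∉ H, so H is not a subgroup.

No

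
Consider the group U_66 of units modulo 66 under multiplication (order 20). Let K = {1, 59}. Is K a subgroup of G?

59 ∈ K but its inverse 47 ∉ K, so K is not a subgroup.

No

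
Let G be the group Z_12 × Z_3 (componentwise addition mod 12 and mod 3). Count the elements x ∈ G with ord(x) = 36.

An element (a,b) has order lcm(ord(a), ord(b)); count pairs with lcm equal to 36.
Enumerating gives 0 such elements.

0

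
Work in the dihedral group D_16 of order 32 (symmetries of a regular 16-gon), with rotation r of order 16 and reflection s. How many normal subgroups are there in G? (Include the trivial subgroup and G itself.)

G has 36 subgroups. Checking conjugation-invariance by order — order 1: 1/1 normal; order 2: 1/17 normal; order 4: 1/9 normal; order 8: 1/5 normal; order 16: 3/3 normal; order 32: 1/1 normal.
Total normal subgroups: 8.

8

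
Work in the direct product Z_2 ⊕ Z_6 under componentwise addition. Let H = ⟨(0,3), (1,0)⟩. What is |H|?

|⟨(0,3)⟩| = 2 and |⟨(1,0)⟩| = 2, so |H| is a multiple of lcm(2, 2) = 2 and divides |G| = 12.
Closing under the operation: H = {(0,0), (0,3), (1,0), (1,3)}, so |H| = 4.

4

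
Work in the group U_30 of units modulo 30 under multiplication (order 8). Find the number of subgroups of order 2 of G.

3

|G| = 8 and 2 | 8, so subgroups of order 2 are possible by Lagrange.
The subgroups of order 2 are: {1, 11}; {1, 19}; {1, 29}.
So G has 3 subgroups of order 2.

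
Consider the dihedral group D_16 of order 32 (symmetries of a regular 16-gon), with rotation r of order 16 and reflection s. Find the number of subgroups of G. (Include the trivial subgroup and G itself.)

|G| = 32, so by Lagrange every subgroup order divides 32. Divisors: 1, 2, 4, 8, 16, 32.
Subgroups by order — order 1: 1; order 2: 17; order 4: 9; order 8: 5; order 16: 3; order 32: 1.
Total: 1 + 17 + 9 + 5 + 3 + 1 = 36.

36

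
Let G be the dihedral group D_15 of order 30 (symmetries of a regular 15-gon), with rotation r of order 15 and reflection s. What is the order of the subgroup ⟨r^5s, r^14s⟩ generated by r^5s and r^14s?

10

|⟨r^5s⟩| = 2 and |⟨r^14s⟩| = 2, so |H| is a multiple of lcm(2, 2) = 2 and divides |G| = 30.
Closing under the operation: H = {e, r^3, r^6, r^9, r^12, r^2s, r^5s, r^8s, r^11s, r^14s}, so |H| = 10.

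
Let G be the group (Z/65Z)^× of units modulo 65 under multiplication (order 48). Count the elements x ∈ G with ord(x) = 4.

12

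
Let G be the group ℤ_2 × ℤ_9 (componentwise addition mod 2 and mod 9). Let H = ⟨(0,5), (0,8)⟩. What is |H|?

9

|⟨(0,5)⟩| = 9 and |⟨(0,8)⟩| = 9, so |H| is a multiple of lcm(9, 9) = 9 and divides |G| = 18.
Closing under the operation: H = {(0,0), (0,1), (0,2), (0,3), (0,4), (0,5), (0,6), (0,7), (0,8)}, so |H| = 9.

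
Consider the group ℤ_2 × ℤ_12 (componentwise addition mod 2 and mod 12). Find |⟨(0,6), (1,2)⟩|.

|⟨(0,6)⟩| = 2 and |⟨(1,2)⟩| = 6, so |H| is a multiple of lcm(2, 6) = 6 and divides |G| = 24.
Closing under the operation: H = {(0,0), (0,2), (0,4), (0,6), (0,8), (0,10), (1,0), (1,2), (1,4), (1,6), (1,8), (1,10)}, so |H| = 12.

12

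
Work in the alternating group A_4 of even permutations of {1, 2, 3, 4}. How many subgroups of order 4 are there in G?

|G| = 12 and 4 | 12, so subgroups of order 4 are possible by Lagrange.
The subgroups of order 4 are: {e, (1 2)(3 4), (1 3)(2 4), (1 4)(2 3)}.
So G has 1 subgroup of order 4.

1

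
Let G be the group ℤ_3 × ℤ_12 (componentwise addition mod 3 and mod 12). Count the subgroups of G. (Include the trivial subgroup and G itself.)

18

|G| = 36, so by Lagrange every subgroup order divides 36. Divisors: 1, 2, 3, 4, 6, 9, 12, 18, 36.
Subgroups by order — order 1: 1; order 2: 1; order 3: 4; order 4: 1; order 6: 4; order 9: 1; order 12: 4; order 18: 1; order 36: 1.
Total: 1 + 1 + 4 + 1 + 4 + 1 + 4 + 1 + 1 = 18.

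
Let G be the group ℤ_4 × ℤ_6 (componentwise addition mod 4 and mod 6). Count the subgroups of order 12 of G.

3

|G| = 24 and 12 | 24, so subgroups of order 12 are possible by Lagrange.
The subgroups of order 12 are: {(0,0), (0,1), (0,2), (0,3), (0,4), (0,5), (2,0), (2,1), (2,2), (2,3), (2,4), (2,5)}; {(0,0), (0,2), (0,4), (1,0), (1,2), (1,4), (2,0), (2,2), (2,4), (3,0), (3,2), (3,4)}; {(0,0), (0,2), (0,4), (1,1), (1,3), (1,5), (2,0), (2,2), (2,4), (3,1), (3,3), (3,5)}.
So G has 3 subgroups of order 12.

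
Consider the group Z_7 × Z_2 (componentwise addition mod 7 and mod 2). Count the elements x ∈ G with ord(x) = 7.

6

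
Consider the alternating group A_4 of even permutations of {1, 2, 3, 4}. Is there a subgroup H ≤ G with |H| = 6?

No

6 | 12, so Lagrange does not rule it out; but checking all subgroups of G, none has order 6.
(A_4 is the standard example that the converse of Lagrange fails.)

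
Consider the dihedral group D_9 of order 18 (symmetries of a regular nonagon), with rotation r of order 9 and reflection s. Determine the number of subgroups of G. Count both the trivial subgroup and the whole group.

|G| = 18, so by Lagrange every subgroup order divides 18. Divisors: 1, 2, 3, 6, 9, 18.
Subgroups by order — order 1: 1; order 2: 9; order 3: 1; order 6: 3; order 9: 1; order 18: 1.
Total: 1 + 9 + 1 + 3 + 1 + 1 = 16.

16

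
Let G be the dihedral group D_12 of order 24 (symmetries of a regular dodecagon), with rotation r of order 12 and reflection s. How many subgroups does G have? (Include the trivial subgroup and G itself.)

|G| = 24, so by Lagrange every subgroup order divides 24. Divisors: 1, 2, 3, 4, 6, 8, 12, 24.
Subgroups by order — order 1: 1; order 2: 13; order 3: 1; order 4: 7; order 6: 5; order 8: 3; order 12: 3; order 24: 1.
Total: 1 + 13 + 1 + 7 + 5 + 3 + 3 + 1 = 34.

34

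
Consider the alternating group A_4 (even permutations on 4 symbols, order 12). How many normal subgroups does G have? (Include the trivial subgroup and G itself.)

3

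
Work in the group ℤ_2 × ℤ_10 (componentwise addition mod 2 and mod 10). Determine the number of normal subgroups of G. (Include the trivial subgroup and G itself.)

G is abelian, so every subgroup is normal.
G has 10 subgroups in total, hence 10 normal subgroups.

10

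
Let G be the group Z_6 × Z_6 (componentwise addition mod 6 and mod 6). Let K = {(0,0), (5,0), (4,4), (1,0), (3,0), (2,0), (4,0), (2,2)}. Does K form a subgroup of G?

No

|K| = 8 does not divide |G| = 36, so by Lagrange K is not a subgroup.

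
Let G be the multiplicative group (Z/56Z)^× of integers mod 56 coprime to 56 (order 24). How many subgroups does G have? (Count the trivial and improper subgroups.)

32

|G| = 24, so by Lagrange every subgroup order divides 24. Divisors: 1, 2, 3, 4, 6, 8, 12, 24.
Subgroups by order — order 1: 1; order 2: 7; order 3: 1; order 4: 7; order 6: 7; order 8: 1; order 12: 7; order 24: 1.
Total: 1 + 7 + 1 + 7 + 7 + 1 + 7 + 1 = 32.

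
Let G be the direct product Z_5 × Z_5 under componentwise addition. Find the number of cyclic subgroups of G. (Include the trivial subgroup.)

Each element a generates a cyclic subgroup ⟨a⟩; distinct elements may generate the same one (a cyclic group of order d has φ(d) generators).
Cyclic subgroups by order — order 1: 1; order 5: 6.
Total: 7.

7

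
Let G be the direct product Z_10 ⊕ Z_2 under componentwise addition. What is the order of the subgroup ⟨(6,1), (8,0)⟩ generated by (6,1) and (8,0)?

10

|⟨(6,1)⟩| = 10 and |⟨(8,0)⟩| = 5, so |H| is a multiple of lcm(10, 5) = 10 and divides |G| = 20.
Closing under the operation: H = {(0,0), (0,1), (2,0), (2,1), (4,0), (4,1), (6,0), (6,1), (8,0), (8,1)}, so |H| = 10.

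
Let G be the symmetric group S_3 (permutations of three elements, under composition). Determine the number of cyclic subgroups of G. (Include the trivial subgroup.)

5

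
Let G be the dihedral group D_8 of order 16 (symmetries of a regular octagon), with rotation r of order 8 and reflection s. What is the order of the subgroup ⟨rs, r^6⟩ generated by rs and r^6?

8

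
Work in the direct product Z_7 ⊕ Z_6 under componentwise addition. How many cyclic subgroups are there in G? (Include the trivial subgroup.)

8

Each element a generates a cyclic subgroup ⟨a⟩; distinct elements may generate the same one (a cyclic group of order d has φ(d) generators).
Cyclic subgroups by order — order 1: 1; order 2: 1; order 3: 1; order 6: 1; order 7: 1; order 14: 1; order 21: 1; order 42: 1.
Total: 8.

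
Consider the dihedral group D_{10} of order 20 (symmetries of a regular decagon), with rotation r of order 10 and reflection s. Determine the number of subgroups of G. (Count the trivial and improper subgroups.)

22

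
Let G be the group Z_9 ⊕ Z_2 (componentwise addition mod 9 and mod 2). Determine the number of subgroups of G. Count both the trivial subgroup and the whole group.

6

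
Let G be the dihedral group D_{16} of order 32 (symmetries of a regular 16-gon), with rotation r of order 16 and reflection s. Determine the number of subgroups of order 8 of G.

5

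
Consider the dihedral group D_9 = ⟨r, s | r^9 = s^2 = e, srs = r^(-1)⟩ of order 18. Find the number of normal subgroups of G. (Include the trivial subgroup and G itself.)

G has 16 subgroups. Checking conjugation-invariance by order — order 1: 1/1 normal; order 2: 0/9 normal; order 3: 1/1 normal; order 6: 0/3 normal; order 9: 1/1 normal; order 18: 1/1 normal.
Total normal subgroups: 4.

4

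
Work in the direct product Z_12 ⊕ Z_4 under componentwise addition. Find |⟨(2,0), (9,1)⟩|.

|⟨(2,0)⟩| = 6 and |⟨(9,1)⟩| = 4, so |H| is a multiple of lcm(6, 4) = 12 and divides |G| = 48.
Closing under the operation: H = {(0,0), (0,2), (1,1), (1,3), (2,0), (2,2), (3,1), (3,3), (4,0), (4,2), (5,1), (5,3), (6,0), (6,2), (7,1), (7,3), (8,0), (8,2), (9,1), (9,3), (10,0), (10,2), (11,1), (11,3)}, so |H| = 24.

24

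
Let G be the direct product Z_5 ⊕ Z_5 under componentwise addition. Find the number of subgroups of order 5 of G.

6

|G| = 25 and 5 | 25, so subgroups of order 5 are possible by Lagrange.
The subgroups of order 5 are: {(0,0), (0,1), (0,2), (0,3), (0,4)}; {(0,0), (1,0), (2,0), (3,0), (4,0)}; {(0,0), (1,1), (2,2), (3,3), (4,4)}; {(0,0), (1,2), (2,4), (3,1), (4,3)}; … (6 in all).
So G has 6 subgroups of order 5.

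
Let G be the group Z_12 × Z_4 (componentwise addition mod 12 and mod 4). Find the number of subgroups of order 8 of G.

3

|G| = 48 and 8 | 48, so subgroups of order 8 are possible by Lagrange.
The subgroups of order 8 are: {(0,0), (0,1), (0,2), (0,3), (6,0), (6,1), (6,2), (6,3)}; {(0,0), (0,2), (3,0), (3,2), (6,0), (6,2), (9,0), (9,2)}; {(0,0), (0,2), (3,1), (3,3), (6,0), (6,2), (9,1), (9,3)}.
So G has 3 subgroups of order 8.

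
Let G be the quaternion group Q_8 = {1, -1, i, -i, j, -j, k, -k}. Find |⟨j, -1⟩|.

|⟨j⟩| = 4 and |⟨-1⟩| = 2, so |H| is a multiple of lcm(4, 2) = 4 and divides |G| = 8.
Closing under the operation: H = {1, -1, j, -j}, so |H| = 4.

4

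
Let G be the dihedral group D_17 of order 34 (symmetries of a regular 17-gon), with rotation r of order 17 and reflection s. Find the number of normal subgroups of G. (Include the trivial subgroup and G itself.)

3

G has 20 subgroups. Checking conjugation-invariance by order — order 1: 1/1 normal; order 2: 0/17 normal; order 17: 1/1 normal; order 34: 1/1 normal.
Total normal subgroups: 3.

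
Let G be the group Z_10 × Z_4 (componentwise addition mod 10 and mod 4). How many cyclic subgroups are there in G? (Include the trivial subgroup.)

Group the elements of G by the cyclic subgroup they generate; each cyclic subgroup of order d accounts for φ(d) elements.
Cyclic subgroups by order — order 1: 1; order 2: 3; order 4: 2; order 5: 1; order 10: 3; order 20: 2.
Total: 12.

12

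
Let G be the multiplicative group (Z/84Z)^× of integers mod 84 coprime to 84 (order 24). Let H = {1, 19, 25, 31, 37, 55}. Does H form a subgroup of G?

Yes

|H| = 6 divides |G| = 24, consistent with Lagrange.
H contains the identity, every element's inverse is in H, and H is closed under ·: it is a subgroup.
In fact H = ⟨19⟩.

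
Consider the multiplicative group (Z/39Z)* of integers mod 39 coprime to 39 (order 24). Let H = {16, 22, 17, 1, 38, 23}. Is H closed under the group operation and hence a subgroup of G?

Yes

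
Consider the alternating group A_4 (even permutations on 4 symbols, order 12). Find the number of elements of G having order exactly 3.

8

The elements of order 3 are: (2 3 4), (2 4 3), (1 2 3), (1 2 4), (1 3 2), (1 3 4), (1 4 2), (1 4 3).
That's 8.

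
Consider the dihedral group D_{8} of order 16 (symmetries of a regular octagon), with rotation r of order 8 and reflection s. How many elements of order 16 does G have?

0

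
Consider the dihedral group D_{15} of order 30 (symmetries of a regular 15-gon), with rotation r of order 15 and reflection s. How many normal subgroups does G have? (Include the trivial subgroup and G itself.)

5

G has 28 subgroups. Checking conjugation-invariance by order — order 1: 1/1 normal; order 2: 0/15 normal; order 3: 1/1 normal; order 5: 1/1 normal; order 6: 0/5 normal; order 10: 0/3 normal; order 15: 1/1 normal; order 30: 1/1 normal.
Total normal subgroups: 5.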